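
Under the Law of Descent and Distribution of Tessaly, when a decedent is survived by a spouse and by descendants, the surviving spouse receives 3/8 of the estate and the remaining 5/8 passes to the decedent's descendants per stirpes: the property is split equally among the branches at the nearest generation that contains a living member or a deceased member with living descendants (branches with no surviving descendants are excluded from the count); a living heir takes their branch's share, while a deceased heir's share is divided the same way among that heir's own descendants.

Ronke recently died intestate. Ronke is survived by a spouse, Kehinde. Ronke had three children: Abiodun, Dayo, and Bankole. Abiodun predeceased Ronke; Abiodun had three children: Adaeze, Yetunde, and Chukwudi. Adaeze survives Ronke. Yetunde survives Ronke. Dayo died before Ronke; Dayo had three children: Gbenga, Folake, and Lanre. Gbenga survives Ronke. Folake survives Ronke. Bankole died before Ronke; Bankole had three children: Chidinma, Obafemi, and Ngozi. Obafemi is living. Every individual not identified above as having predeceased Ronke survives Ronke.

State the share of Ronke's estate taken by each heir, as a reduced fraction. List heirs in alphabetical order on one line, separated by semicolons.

Kehinde, as surviving spouse, takes 3/8.
The remaining 5/8 passes to Ronke's descendants per stirpes.
The 5/8 is divided into 3 equal shares of 5/24 among Abiodun, Dayo, Bankole.
Abiodun predeceased; the 5/24 allotted to Abiodun's branch passes to Abiodun's issue by representation.
The 5/24 is divided into 3 equal shares of 5/72 among Adaeze, Yetunde, Chukwudi.
Adaeze is living and takes 5/72.
Yetunde is living and takes 5/72.
Chukwudi is living and takes 5/72.
Dayo predeceased; the 5/24 allotted to Dayo's branch passes to Dayo's issue by representation.
The 5/24 is divided into 3 equal shares of 5/72 among Gbenga, Folake, Lanre.
Gbenga is living and takes 5/72.
Folake is living and takes 5/72.
Lanre is living and takes 5/72.
Bankole predeceased; the 5/24 allotted to Bankole's branch passes to Bankole's issue by representation.
The 5/24 is divided into 3 equal shares of 5/72 among Chidinma, Obafemi, Ngozi.
Chidinma is living and takes 5/72.
Obafemi is living and takes 5/72.
Ngozi is living and takes 5/72.

Adaeze 5/72; Chidinma 5/72; Chukwudi 5/72; Folake 5/72; Gbenga 5/72; Kehinde 3/8; Lanre 5/72; Ngozi 5/72; Obafemi 5/72; Yetunde 5/72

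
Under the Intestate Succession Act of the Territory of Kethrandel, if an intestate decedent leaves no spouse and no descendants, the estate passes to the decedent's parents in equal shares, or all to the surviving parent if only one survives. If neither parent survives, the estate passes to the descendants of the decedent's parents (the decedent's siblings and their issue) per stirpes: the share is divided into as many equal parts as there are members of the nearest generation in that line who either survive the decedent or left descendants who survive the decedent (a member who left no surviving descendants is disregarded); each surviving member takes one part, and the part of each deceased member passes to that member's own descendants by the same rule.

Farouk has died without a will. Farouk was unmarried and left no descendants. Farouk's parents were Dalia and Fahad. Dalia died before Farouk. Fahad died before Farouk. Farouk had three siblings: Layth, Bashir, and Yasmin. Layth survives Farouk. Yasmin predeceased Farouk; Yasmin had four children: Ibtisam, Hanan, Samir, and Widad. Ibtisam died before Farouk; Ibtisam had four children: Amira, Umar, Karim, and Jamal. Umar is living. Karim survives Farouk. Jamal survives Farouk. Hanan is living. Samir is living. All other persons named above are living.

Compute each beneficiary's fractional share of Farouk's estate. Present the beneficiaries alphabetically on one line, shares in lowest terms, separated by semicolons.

Neither parent survives and there are no descendants, so the estate passes to Farouk's siblings and their issue per stirpes.
The estate is divided into 3 equal shares of 1/3 among Layth, Bashir, Yasmin.
Layth is living and takes 1/3.
Bashir is living and takes 1/3.
Yasmin predeceased; the 1/3 allotted to Yasmin's branch passes to Yasmin's issue by representation.
The 1/3 is divided into 4 equal shares of 1/12 among Ibtisam, Hanan, Samir, Widad.
Ibtisam predeceased; the 1/12 allotted to Ibtisam's branch passes to Ibtisam's issue by representation.
The 1/12 is divided into 4 equal shares of 1/48 among Amira, Umar, Karim, Jamal.
Amira is living and takes 1/48.
Umar is living and takes 1/48.
Karim is living and takes 1/48.
Jamal is living and takes 1/48.
Hanan is living and takes 1/12.
Samir is living and takes 1/12.
Widad is living and takes 1/12.

Amira 1/48; Bashir 1/3; Hanan 1/12; Jamal 1/48; Karim 1/48; Layth 1/3; Samir 1/12; Umar 1/48; Widad 1/12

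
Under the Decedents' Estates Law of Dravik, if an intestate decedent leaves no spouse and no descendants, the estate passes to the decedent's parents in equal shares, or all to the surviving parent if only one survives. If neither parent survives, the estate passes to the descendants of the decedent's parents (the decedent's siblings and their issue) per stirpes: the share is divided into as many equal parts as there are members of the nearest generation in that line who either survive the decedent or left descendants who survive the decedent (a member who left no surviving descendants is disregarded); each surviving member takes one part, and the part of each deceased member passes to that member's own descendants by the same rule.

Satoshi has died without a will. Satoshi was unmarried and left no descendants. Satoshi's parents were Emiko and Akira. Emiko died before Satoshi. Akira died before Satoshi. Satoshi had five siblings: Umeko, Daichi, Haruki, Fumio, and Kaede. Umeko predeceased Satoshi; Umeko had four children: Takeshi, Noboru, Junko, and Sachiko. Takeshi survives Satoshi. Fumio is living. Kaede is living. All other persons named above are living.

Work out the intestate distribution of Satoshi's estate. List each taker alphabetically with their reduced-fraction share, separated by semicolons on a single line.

Daichi 1/5; Fumio 1/5; Haruki 1/5; Junko 1/20; Kaede 1/5; Noboru 1/20; Sachiko 1/20; Takeshi 1/20

Neither parent survives and there are no descendants, so the estate passes to Satoshi's siblings and their issue per stirpes.
The estate is divided into 5 equal shares of 1/5 among Umeko, Daichi, Haruki, Fumio, Kaede.
Umeko predeceased; the 1/5 allotted to Umeko's branch passes to Umeko's issue by representation.
The 1/5 is divided into 4 equal shares of 1/20 among Takeshi, Noboru, Junko, Sachiko.
Takeshi is living and takes 1/20.
Noboru is living and takes 1/20.
Junko is living and takes 1/20.
Sachiko is living and takes 1/20.
Daichi is living and takes 1/5.
Haruki is living and takes 1/5.
Fumio is living and takes 1/5.
Kaede is living and takes 1/5.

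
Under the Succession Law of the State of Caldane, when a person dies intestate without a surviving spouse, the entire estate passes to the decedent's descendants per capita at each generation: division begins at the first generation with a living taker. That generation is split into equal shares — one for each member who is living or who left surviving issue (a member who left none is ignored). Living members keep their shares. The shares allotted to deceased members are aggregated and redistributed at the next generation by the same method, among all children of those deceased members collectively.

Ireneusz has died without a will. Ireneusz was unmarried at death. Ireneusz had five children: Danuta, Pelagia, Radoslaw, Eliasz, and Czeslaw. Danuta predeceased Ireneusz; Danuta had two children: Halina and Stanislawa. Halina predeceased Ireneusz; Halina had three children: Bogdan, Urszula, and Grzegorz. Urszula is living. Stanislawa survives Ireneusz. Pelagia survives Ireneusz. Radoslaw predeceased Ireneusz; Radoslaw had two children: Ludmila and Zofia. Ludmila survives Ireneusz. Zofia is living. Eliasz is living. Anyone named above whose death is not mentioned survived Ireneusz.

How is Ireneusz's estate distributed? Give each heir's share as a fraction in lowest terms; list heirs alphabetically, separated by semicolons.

Bogdan 1/30; Czeslaw 1/5; Eliasz 1/5; Grzegorz 1/30; Ludmila 1/10; Pelagia 1/5; Stanislawa 1/10; Urszula 1/30; Zofia 1/10

There is no surviving spouse, so the entire estate passes to Ireneusz's descendants per capita at each generation.
At generation 1 (Danuta, Pelagia, Radoslaw, Eliasz, Czeslaw) there are 5 shares of (1)/5 = 1/5 each.
Living: Pelagia, Eliasz, and Czeslaw — each takes 1/5.
Deceased: Danuta and Radoslaw. Their combined 2/5 is pooled and carried to generation 2.
At generation 2 (Halina, Stanislawa, Ludmila, Zofia) there are 4 shares of (2/5)/4 = 1/10 each.
Living: Stanislawa, Ludmila, and Zofia — each takes 1/10.
Deceased: Halina. That 1/10 share is carried to generation 3.
At generation 3 (Bogdan, Urszula, Grzegorz) there are 3 shares of (1/10)/3 = 1/30 each.
Living: Bogdan, Urszula, and Grzegorz — each takes 1/30.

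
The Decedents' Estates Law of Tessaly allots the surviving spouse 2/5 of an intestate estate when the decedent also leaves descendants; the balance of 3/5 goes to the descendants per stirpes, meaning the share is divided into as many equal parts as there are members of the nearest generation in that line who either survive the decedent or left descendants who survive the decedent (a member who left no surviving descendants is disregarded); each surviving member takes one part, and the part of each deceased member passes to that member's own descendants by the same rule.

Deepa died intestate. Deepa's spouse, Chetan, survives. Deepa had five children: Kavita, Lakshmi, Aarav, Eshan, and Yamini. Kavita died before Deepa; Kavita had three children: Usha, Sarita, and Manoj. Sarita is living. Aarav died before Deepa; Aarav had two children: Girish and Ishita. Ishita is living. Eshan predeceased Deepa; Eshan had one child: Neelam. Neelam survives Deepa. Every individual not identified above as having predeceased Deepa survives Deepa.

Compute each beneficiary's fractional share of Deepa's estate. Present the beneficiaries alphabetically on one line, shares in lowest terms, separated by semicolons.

Chetan, as surviving spouse, takes 2/5.
The remaining 3/5 passes to Deepa's descendants per stirpes.
The 3/5 is divided into 5 equal shares of 3/25 among Kavita, Lakshmi, Aarav, Eshan, Yamini.
Kavita predeceased; the 3/25 allotted to Kavita's branch passes to Kavita's issue by representation.
The 3/25 is divided into 3 equal shares of 1/25 among Usha, Sarita, Manoj.
Usha is living and takes 1/25.
Sarita is living and takes 1/25.
Manoj is living and takes 1/25.
Lakshmi is living and takes 3/25.
Aarav predeceased; the 3/25 allotted to Aarav's branch passes to Aarav's issue by representation.
The 3/25 is divided into 2 equal shares of 3/50 among Girish, Ishita.
Girish is living and takes 3/50.
Ishita is living and takes 3/50.
Eshan predeceased; the 3/25 allotted to Eshan's branch passes to Eshan's issue by representation.
Neelam is the sole taker at this level and receives the full 3/25.
Yamini is living and takes 3/25.

Chetan 2/5; Girish 3/50; Ishita 3/50; Lakshmi 3/25; Manoj 1/25; Neelam 3/25; Sarita 1/25; Usha 1/25; Yamini 3/25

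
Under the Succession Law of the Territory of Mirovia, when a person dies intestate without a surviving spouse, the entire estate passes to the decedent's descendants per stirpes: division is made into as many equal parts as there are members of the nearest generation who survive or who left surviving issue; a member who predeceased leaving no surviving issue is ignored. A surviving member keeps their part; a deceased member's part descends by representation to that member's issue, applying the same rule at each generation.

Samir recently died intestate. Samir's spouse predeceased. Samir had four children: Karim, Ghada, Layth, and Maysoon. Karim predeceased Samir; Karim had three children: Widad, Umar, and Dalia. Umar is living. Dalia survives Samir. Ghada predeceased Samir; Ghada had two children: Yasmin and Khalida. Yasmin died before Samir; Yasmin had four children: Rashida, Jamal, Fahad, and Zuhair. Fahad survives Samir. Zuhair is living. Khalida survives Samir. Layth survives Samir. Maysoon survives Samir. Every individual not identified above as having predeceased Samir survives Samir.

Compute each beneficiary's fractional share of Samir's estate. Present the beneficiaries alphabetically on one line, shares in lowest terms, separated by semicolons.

Dalia 1/12; Fahad 1/32; Jamal 1/32; Khalida 1/8; Layth 1/4; Maysoon 1/4; Rashida 1/32; Umar 1/12; Widad 1/12; Zuhair 1/32

There is no surviving spouse, so the entire estate passes to Samir's descendants per stirpes.
The estate is divided into 4 equal shares of 1/4 among Karim, Ghada, Layth, Maysoon.
Karim predeceased; the 1/4 allotted to Karim's branch passes to Karim's issue by representation.
The 1/4 is divided into 3 equal shares of 1/12 among Widad, Umar, Dalia.
Widad is living and takes 1/12.
Umar is living and takes 1/12.
Dalia is living and takes 1/12.
Ghada predeceased; the 1/4 allotted to Ghada's branch passes to Ghada's issue by representation.
The 1/4 is divided into 2 equal shares of 1/8 among Yasmin, Khalida.
Yasmin predeceased; the 1/8 allotted to Yasmin's branch passes to Yasmin's issue by representation.
The 1/8 is divided into 4 equal shares of 1/32 among Rashida, Jamal, Fahad, Zuhair.
Rashida is living and takes 1/32.
Jamal is living and takes 1/32.
Fahad is living and takes 1/32.
Zuhair is living and takes 1/32.
Khalida is living and takes 1/8.
Layth is living and takes 1/4.
Maysoon is living and takes 1/4.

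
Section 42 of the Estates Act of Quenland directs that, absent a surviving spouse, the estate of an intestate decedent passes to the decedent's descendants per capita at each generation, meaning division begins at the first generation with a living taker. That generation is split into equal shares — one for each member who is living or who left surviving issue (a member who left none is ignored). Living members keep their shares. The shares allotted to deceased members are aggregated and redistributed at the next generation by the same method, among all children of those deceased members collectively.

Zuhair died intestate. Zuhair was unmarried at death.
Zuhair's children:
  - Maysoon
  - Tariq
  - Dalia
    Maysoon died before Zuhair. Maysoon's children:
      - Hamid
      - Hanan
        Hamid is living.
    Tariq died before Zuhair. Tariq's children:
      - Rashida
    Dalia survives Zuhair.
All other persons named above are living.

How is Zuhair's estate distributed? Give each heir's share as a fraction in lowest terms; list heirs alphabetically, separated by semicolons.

There is no surviving spouse, so the entire estate passes to Zuhair's descendants per capita at each generation.
At generation 1 (Maysoon, Tariq, Dalia) there are 3 shares of (1)/3 = 1/3 each.
Living: Dalia — each takes 1/3.
Deceased: Maysoon and Tariq. Their combined 2/3 is pooled and carried to generation 2.
At generation 2 (Hamid, Hanan, Rashida) there are 3 shares of (2/3)/3 = 2/9 each.
Living: Hamid, Hanan, and Rashida — each takes 2/9.

Dalia 1/3; Hamid 2/9; Hanan 2/9; Rashida 2/9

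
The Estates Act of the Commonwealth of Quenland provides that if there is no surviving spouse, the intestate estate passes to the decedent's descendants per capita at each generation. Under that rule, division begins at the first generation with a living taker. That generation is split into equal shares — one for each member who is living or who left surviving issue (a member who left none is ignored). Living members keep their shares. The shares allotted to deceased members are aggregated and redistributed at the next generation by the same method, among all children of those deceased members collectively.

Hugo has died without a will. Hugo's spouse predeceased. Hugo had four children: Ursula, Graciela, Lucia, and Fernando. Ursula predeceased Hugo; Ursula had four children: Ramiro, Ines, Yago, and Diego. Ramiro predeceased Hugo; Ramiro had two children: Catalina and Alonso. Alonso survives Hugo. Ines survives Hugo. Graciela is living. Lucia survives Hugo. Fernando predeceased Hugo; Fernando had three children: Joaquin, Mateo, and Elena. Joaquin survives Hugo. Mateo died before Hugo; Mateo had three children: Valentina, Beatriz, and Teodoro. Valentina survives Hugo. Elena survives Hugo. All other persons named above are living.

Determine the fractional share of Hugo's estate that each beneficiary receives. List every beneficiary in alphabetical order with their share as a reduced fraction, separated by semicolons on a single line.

There is no surviving spouse, so the entire estate passes to Hugo's descendants per capita at each generation.
At generation 1 (Ursula, Graciela, Lucia, Fernando) there are 4 shares of (1)/4 = 1/4 each.
Living: Graciela and Lucia — each takes 1/4.
Deceased: Ursula and Fernando. Their combined 1/2 is pooled and carried to generation 2.
At generation 2 (Ramiro, Ines, Yago, Diego, Joaquin, Mateo, Elena) there are 7 shares of (1/2)/7 = 1/14 each.
Living: Ines, Yago, Diego, Joaquin, and Elena — each takes 1/14.
Deceased: Ramiro and Mateo. Their combined 1/7 is pooled and carried to generation 3.
At generation 3 (Catalina, Alonso, Valentina, Beatriz, Teodoro) there are 5 shares of (1/7)/5 = 1/35 each.
Living: Catalina, Alonso, Valentina, Beatriz, and Teodoro — each takes 1/35.

Alonso 1/35; Beatriz 1/35; Catalina 1/35; Diego 1/14; Elena 1/14; Graciela 1/4; Ines 1/14; Joaquin 1/14; Lucia 1/4; Teodoro 1/35; Valentina 1/35; Yago 1/14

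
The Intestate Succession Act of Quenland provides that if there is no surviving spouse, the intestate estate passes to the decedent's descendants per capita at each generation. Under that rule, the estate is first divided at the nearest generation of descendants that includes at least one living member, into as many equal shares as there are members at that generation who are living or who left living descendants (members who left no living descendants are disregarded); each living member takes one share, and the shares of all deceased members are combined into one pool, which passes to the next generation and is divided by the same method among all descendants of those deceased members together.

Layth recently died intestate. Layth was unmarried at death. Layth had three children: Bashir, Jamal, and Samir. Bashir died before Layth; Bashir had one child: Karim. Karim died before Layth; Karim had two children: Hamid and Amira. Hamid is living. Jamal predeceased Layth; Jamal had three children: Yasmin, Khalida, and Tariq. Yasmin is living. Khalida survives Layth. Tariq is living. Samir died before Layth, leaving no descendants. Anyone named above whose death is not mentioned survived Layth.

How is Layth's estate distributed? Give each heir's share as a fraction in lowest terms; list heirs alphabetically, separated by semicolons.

Amira 1/8; Hamid 1/8; Khalida 1/4; Tariq 1/4; Yasmin 1/4

There is no surviving spouse, so the entire estate passes to Layth's descendants per capita at each generation.
No one at generation 1 (Bashir, Jamal) is living; moving to the next generation.
At generation 2 (Karim, Yasmin, Khalida, Tariq) there are 4 shares of (1)/4 = 1/4 each.
Living: Yasmin, Khalida, and Tariq — each takes 1/4.
Deceased: Karim. That 1/4 share is carried to generation 3.
At generation 3 (Hamid, Amira) there are 2 shares of (1/4)/2 = 1/8 each.
Living: Hamid and Amira — each takes 1/8.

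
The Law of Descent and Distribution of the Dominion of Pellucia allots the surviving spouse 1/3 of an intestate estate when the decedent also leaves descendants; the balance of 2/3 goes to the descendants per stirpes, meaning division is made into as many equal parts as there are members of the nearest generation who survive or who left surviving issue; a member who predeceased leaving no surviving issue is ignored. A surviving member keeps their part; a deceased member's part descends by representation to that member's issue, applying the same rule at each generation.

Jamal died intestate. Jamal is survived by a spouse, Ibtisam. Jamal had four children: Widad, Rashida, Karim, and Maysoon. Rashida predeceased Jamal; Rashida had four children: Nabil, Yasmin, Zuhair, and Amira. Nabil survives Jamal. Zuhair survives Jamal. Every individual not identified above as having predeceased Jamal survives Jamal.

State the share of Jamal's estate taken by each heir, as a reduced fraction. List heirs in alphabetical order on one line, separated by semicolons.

Amira 1/24; Ibtisam 1/3; Karim 1/6; Maysoon 1/6; Nabil 1/24; Widad 1/6; Yasmin 1/24; Zuhair 1/24

Ibtisam, as surviving spouse, takes 1/3.
The remaining 2/3 passes to Jamal's descendants per stirpes.
The 2/3 is divided into 4 equal shares of 1/6 among Widad, Rashida, Karim, Maysoon.
Widad is living and takes 1/6.
Rashida predeceased; the 1/6 allotted to Rashida's branch passes to Rashida's issue by representation.
The 1/6 is divided into 4 equal shares of 1/24 among Nabil, Yasmin, Zuhair, Amira.
Nabil is living and takes 1/24.
Yasmin is living and takes 1/24.
Zuhair is living and takes 1/24.
Amira is living and takes 1/24.
Karim is living and takes 1/6.
Maysoon is living and takes 1/6.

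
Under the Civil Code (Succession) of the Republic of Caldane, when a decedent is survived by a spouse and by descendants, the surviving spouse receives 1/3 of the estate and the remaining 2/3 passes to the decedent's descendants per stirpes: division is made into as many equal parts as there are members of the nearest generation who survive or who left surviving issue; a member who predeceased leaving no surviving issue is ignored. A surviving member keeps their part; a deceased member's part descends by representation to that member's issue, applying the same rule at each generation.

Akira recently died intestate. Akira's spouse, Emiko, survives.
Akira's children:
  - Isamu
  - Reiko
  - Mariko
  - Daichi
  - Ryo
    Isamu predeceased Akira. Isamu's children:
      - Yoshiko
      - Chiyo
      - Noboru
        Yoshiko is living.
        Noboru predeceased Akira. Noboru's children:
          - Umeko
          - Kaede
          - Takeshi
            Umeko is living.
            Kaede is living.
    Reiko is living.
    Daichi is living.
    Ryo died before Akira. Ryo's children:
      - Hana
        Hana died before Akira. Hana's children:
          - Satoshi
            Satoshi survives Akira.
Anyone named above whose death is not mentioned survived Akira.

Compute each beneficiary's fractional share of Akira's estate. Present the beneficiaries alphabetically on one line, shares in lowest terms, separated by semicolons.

Chiyo 2/45; Daichi 2/15; Emiko 1/3; Kaede 2/135; Mariko 2/15; Reiko 2/15; Satoshi 2/15; Takeshi 2/135; Umeko 2/135; Yoshiko 2/45

Emiko, as surviving spouse, takes 1/3.
The remaining 2/3 passes to Akira's descendants per stirpes.
The 2/3 is divided into 5 equal shares of 2/15 among Isamu, Reiko, Mariko, Daichi, Ryo.
Isamu predeceased; the 2/15 allotted to Isamu's branch passes to Isamu's issue by representation.
The 2/15 is divided into 3 equal shares of 2/45 among Yoshiko, Chiyo, Noboru.
Yoshiko is living and takes 2/45.
Chiyo is living and takes 2/45.
Noboru predeceased; the 2/45 allotted to Noboru's branch passes to Noboru's issue by representation.
The 2/45 is divided into 3 equal shares of 2/135 among Umeko, Kaede, Takeshi.
Umeko is living and takes 2/135.
Kaede is living and takes 2/135.
Takeshi is living and takes 2/135.
Reiko is living and takes 2/15.
Mariko is living and takes 2/15.
Daichi is living and takes 2/15.
Ryo predeceased; the 2/15 allotted to Ryo's branch passes to Ryo's issue by representation.
Hana's line is the sole branch at this level, so the full 2/15 passes to Hana's issue by representation.
Satoshi is the sole taker at this level and receives the full 2/15.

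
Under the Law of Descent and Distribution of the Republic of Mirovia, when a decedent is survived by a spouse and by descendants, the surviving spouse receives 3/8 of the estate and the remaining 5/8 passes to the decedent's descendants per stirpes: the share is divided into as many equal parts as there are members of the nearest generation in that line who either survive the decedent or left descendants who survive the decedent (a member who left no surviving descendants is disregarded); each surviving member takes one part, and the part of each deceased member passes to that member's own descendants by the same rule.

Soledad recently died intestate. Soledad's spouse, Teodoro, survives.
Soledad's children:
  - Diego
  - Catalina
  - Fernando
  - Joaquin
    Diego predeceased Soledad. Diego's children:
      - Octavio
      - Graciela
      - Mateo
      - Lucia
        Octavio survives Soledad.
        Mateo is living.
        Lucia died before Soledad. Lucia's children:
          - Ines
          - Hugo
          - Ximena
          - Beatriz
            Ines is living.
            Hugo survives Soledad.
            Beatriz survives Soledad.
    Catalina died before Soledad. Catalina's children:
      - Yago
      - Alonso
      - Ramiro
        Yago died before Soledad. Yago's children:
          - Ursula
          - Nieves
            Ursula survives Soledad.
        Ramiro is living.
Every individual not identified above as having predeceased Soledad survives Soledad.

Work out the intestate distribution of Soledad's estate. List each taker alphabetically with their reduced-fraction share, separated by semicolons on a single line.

Alonso 5/96; Beatriz 5/512; Fernando 5/32; Graciela 5/128; Hugo 5/512; Ines 5/512; Joaquin 5/32; Mateo 5/128; Nieves 5/192; Octavio 5/128; Ramiro 5/96; Teodoro 3/8; Ursula 5/192; Ximena 5/512

Teodoro, as surviving spouse, takes 3/8.
The remaining 5/8 passes to Soledad's descendants per stirpes.
The 5/8 is divided into 4 equal shares of 5/32 among Diego, Catalina, Fernando, Joaquin.
Diego predeceased; the 5/32 allotted to Diego's branch passes to Diego's issue by representation.
The 5/32 is divided into 4 equal shares of 5/128 among Octavio, Graciela, Mateo, Lucia.
Octavio is living and takes 5/128.
Graciela is living and takes 5/128.
Mateo is living and takes 5/128.
Lucia predeceased; the 5/128 allotted to Lucia's branch passes to Lucia's issue by representation.
The 5/128 is divided into 4 equal shares of 5/512 among Ines, Hugo, Ximena, Beatriz.
Ines is living and takes 5/512.
Hugo is living and takes 5/512.
Ximena is living and takes 5/512.
Beatriz is living and takes 5/512.
Catalina predeceased; the 5/32 allotted to Catalina's branch passes to Catalina's issue by representation.
The 5/32 is divided into 3 equal shares of 5/96 among Yago, Alonso, Ramiro.
Yago predeceased; the 5/96 allotted to Yago's branch passes to Yago's issue by representation.
The 5/96 is divided into 2 equal shares of 5/192 among Ursula, Nieves.
Ursula is living and takes 5/192.
Nieves is living and takes 5/192.
Alonso is living and takes 5/96.
Ramiro is living and takes 5/96.
Fernando is living and takes 5/32.
Joaquin is living and takes 5/32.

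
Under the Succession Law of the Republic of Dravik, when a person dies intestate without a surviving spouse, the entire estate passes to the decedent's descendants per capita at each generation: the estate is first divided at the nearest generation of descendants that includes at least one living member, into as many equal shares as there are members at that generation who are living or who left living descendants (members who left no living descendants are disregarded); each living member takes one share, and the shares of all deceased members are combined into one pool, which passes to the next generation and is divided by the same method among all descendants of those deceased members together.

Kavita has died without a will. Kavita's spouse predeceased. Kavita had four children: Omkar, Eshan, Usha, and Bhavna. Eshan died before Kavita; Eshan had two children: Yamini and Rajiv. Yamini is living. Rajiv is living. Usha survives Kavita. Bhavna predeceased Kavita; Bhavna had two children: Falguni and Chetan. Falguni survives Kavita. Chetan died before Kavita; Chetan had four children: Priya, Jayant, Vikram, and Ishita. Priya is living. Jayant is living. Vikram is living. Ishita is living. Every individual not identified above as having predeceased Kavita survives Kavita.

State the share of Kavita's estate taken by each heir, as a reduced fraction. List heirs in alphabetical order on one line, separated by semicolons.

There is no surviving spouse, so the entire estate passes to Kavita's descendants per capita at each generation.
At generation 1 (Omkar, Eshan, Usha, Bhavna) there are 4 shares of (1)/4 = 1/4 each.
Living: Omkar and Usha — each takes 1/4.
Deceased: Eshan and Bhavna. Their combined 1/2 is pooled and carried to generation 2.
At generation 2 (Yamini, Rajiv, Falguni, Chetan) there are 4 shares of (1/2)/4 = 1/8 each.
Living: Yamini, Rajiv, and Falguni — each takes 1/8.
Deceased: Chetan. That 1/8 share is carried to generation 3.
At generation 3 (Priya, Jayant, Vikram, Ishita) there are 4 shares of (1/8)/4 = 1/32 each.
Living: Priya, Jayant, Vikram, and Ishita — each takes 1/32.

Falguni 1/8; Ishita 1/32; Jayant 1/32; Omkar 1/4; Priya 1/32; Rajiv 1/8; Usha 1/4; Vikram 1/32; Yamini 1/8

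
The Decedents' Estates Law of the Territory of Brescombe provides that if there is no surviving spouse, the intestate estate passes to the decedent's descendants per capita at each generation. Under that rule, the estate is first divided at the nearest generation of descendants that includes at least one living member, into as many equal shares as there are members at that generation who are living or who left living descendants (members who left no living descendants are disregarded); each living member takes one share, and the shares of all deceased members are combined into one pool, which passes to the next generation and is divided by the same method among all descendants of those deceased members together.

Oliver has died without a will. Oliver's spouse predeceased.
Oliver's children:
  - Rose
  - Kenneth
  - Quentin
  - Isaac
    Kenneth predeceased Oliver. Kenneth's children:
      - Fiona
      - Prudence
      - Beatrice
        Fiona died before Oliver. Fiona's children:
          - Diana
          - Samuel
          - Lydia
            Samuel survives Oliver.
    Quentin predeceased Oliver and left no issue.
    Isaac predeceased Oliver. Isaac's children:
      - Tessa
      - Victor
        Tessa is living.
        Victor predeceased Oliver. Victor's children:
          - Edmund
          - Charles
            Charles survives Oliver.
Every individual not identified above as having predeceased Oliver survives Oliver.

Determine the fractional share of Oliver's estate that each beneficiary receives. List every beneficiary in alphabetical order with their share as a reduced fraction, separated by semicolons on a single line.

There is no surviving spouse, so the entire estate passes to Oliver's descendants per capita at each generation.
At generation 1 (Rose, Kenneth, Isaac) there are 3 shares of (1)/3 = 1/3 each.
Living: Rose — each takes 1/3.
Deceased: Kenneth and Isaac. Their combined 2/3 is pooled and carried to generation 2.
At generation 2 (Fiona, Prudence, Beatrice, Tessa, Victor) there are 5 shares of (2/3)/5 = 2/15 each.
Living: Prudence, Beatrice, and Tessa — each takes 2/15.
Deceased: Fiona and Victor. Their combined 4/15 is pooled and carried to generation 3.
At generation 3 (Diana, Samuel, Lydia, Edmund, Charles) there are 5 shares of (4/15)/5 = 4/75 each.
Living: Diana, Samuel, Lydia, Edmund, and Charles — each takes 4/75.

Beatrice 2/15; Charles 4/75; Diana 4/75; Edmund 4/75; Lydia 4/75; Prudence 2/15; Rose 1/3; Samuel 4/75; Tessa 2/15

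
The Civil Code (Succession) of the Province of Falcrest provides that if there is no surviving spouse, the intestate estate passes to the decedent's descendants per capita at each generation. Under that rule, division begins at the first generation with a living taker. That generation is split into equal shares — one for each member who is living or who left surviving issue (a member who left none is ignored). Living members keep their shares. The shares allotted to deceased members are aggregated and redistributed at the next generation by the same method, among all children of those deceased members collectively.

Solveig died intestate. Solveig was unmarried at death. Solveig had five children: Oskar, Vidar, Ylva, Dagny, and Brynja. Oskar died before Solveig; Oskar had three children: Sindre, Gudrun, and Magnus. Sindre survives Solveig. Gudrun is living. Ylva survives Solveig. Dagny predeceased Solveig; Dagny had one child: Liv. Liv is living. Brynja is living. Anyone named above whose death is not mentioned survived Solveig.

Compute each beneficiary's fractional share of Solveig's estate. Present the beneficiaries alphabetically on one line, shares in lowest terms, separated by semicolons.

There is no surviving spouse, so the entire estate passes to Solveig's descendants per capita at each generation.
At generation 1 (Oskar, Vidar, Ylva, Dagny, Brynja) there are 5 shares of (1)/5 = 1/5 each.
Living: Vidar, Ylva, and Brynja — each takes 1/5.
Deceased: Oskar and Dagny. Their combined 2/5 is pooled and carried to generation 2.
At generation 2 (Sindre, Gudrun, Magnus, Liv) there are 4 shares of (2/5)/4 = 1/10 each.
Living: Sindre, Gudrun, Magnus, and Liv — each takes 1/10.

Brynja 1/5; Gudrun 1/10; Liv 1/10; Magnus 1/10; Sindre 1/10; Vidar 1/5; Ylva 1/5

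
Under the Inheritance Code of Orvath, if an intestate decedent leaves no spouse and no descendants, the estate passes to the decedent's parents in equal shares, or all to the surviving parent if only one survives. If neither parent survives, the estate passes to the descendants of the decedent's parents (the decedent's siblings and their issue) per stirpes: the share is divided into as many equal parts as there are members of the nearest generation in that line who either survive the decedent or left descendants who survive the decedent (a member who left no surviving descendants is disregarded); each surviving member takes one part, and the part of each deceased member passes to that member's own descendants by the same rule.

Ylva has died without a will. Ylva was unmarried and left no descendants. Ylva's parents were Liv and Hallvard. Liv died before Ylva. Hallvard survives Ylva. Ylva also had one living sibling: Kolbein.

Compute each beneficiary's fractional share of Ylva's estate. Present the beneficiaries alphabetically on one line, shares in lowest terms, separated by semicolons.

Only one parent, Hallvard, survives, so Hallvard takes the entire estate. The siblings take nothing because a surviving parent has priority.

Hallvard 1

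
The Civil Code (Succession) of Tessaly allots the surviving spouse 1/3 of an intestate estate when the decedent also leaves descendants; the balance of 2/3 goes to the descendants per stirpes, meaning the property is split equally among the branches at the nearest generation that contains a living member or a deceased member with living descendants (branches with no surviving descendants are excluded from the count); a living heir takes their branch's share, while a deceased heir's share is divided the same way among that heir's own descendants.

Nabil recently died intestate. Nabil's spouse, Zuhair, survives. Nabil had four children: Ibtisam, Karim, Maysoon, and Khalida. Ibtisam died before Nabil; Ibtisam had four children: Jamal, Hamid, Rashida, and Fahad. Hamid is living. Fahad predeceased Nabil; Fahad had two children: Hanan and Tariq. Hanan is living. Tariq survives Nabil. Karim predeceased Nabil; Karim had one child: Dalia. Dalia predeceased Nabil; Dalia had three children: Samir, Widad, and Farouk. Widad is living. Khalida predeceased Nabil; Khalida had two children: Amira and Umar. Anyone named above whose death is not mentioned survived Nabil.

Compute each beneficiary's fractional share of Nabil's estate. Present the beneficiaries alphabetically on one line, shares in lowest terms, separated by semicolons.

Zuhair, as surviving spouse, takes 1/3.
The remaining 2/3 passes to Nabil's descendants per stirpes.
The 2/3 is divided into 4 equal shares of 1/6 among Ibtisam, Karim, Maysoon, Khalida.
Ibtisam predeceased; the 1/6 allotted to Ibtisam's branch passes to Ibtisam's issue by representation.
The 1/6 is divided into 4 equal shares of 1/24 among Jamal, Hamid, Rashida, Fahad.
Jamal is living and takes 1/24.
Hamid is living and takes 1/24.
Rashida is living and takes 1/24.
Fahad predeceased; the 1/24 allotted to Fahad's branch passes to Fahad's issue by representation.
The 1/24 is divided into 2 equal shares of 1/48 among Hanan, Tariq.
Hanan is living and takes 1/48.
Tariq is living and takes 1/48.
Karim predeceased; the 1/6 allotted to Karim's branch passes to Karim's issue by representation.
Dalia's line is the sole branch at this level, so the full 1/6 passes to Dalia's issue by representation.
The 1/6 is divided into 3 equal shares of 1/18 among Samir, Widad, Farouk.
Samir is living and takes 1/18.
Widad is living and takes 1/18.
Farouk is living and takes 1/18.
Maysoon is living and takes 1/6.
Khalida predeceased; the 1/6 allotted to Khalida's branch passes to Khalida's issue by representation.
The 1/6 is divided into 2 equal shares of 1/12 among Amira, Umar.
Amira is living and takes 1/12.
Umar is living and takes 1/12.

Amira 1/12; Farouk 1/18; Hamid 1/24; Hanan 1/48; Jamal 1/24; Maysoon 1/6; Rashida 1/24; Samir 1/18; Tariq 1/48; Umar 1/12; Widad 1/18; Zuhair 1/3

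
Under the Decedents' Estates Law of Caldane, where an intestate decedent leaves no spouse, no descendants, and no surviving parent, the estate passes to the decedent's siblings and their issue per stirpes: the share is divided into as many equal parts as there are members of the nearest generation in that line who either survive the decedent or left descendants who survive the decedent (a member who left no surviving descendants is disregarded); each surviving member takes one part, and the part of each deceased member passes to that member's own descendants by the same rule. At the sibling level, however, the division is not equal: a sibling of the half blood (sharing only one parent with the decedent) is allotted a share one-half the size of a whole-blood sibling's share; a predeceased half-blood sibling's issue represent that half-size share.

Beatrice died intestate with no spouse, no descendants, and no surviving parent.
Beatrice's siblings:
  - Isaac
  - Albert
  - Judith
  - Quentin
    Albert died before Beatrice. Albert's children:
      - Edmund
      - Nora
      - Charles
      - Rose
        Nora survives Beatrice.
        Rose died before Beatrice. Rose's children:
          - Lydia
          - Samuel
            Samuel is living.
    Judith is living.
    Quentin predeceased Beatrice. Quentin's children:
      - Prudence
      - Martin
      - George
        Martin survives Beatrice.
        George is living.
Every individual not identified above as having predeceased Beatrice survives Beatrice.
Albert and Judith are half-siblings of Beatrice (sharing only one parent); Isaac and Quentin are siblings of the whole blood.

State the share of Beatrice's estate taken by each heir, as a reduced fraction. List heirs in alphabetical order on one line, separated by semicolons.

Charles 1/24; Edmund 1/24; George 1/9; Isaac 1/3; Judith 1/6; Lydia 1/48; Martin 1/9; Nora 1/24; Prudence 1/9; Samuel 1/48

No spouse, descendants, or parent survives, so the estate passes to Beatrice's siblings per stirpes.
Half-blood siblings count for one-half the weight of whole-blood siblings at the initial division.
Dividing 1 in proportion to weights (total weight 3): Isaac (weight 1) → 1/3; Albert (weight 1/2) → 1/6; Judith (weight 1/2) → 1/6; Quentin (weight 1) → 1/3.
Isaac is living and takes 1/3.
Albert predeceased; the 1/6 allotted to Albert's branch passes to Albert's issue by representation.
The 1/6 is divided into 4 equal shares of 1/24 among Edmund, Nora, Charles, Rose.
Edmund is living and takes 1/24.
Nora is living and takes 1/24.
Charles is living and takes 1/24.
Rose predeceased; the 1/24 allotted to Rose's branch passes to Rose's issue by representation.
The 1/24 is divided into 2 equal shares of 1/48 among Lydia, Samuel.
Lydia is living and takes 1/48.
Samuel is living and takes 1/48.
Judith is living and takes 1/6.
Quentin predeceased; the 1/3 allotted to Quentin's branch passes to Quentin's issue by representation.
The 1/3 is divided into 3 equal shares of 1/9 among Prudence, Martin, George.
Prudence is living and takes 1/9.
Martin is living and takes 1/9.
George is living and takes 1/9.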